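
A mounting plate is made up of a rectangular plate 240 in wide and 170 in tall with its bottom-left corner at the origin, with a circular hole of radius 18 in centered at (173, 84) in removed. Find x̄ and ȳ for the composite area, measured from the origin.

Part | A | x̄ᵢ | ȳᵢ | A·x̄ᵢ | A·ȳᵢ
plate | 40800.00 | 120.00 | 85.00 | 4896000.00 | 3468000.00
hole | -1017.88 | 173.00 | 84.00 | -176092.55 | -85501.59
Σ | 39782.12 |  |  | 4719907.45 | 3382498.41
x̄ = 4719907.45 / 39782.12 = 118.64 in
ȳ = 3382498.41 / 39782.12 = 85.03 in

x̄ = 118.64 in, ȳ = 85.03 in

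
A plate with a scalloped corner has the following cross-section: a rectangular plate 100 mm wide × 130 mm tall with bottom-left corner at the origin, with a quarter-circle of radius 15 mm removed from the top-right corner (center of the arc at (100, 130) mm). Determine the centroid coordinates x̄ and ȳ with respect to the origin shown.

x̄ = 49.40 mm, ȳ = 64.19 mm

plate: A = 100 × 130 = 13000.00, centroid at (50.00, 65.00).
removed quarter-circle: A = −¼π·15² = -176.71, centroid at (93.63, 123.63).
ΣA = 12823.29 mm²
ΣAx̄ = (13000.00)(50.00) + (-176.71)(93.63) = 633453.54 mm³
ΣAȳ = (13000.00)(65.00) + (-176.71)(123.63) = 823152.10 mm³
x̄ = 633453.54 / 12823.29 = 49.40 mm
ȳ = 823152.10 / 12823.29 = 64.19 mm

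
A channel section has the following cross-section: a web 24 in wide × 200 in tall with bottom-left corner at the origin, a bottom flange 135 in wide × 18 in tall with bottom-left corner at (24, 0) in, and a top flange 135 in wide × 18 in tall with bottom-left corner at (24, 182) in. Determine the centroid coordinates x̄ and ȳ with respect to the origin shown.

x̄ = 52.00 in, ȳ = 100.00 in

web: A = 24 × 200 = 4800.00, centroid at (12.00, 100.00).
bottom flange: A = 135 × 18 = 2430.00, centroid at (91.50, 9.00).
top flange: A = 135 × 18 = 2430.00, centroid at (91.50, 191.00).
ΣA = 9660.00 in²
ΣAx̄ = (4800.00)(12.00) + (2430.00)(91.50) + (2430.00)(91.50) = 502290.00 in³
ΣAȳ = (4800.00)(100.00) + (2430.00)(9.00) + (2430.00)(191.00) = 966000.00 in³
x̄ = 502290.00 / 9660.00 = 52.00 in
ȳ = 966000.00 / 9660.00 = 100.00 in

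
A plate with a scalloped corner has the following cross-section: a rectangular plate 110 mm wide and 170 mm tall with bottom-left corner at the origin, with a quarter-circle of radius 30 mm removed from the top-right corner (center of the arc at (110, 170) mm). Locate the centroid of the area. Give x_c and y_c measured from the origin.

x_c = 53.34 mm, y_c = 82.16 mm

Part | A | x̄ᵢ | ȳᵢ | A·x̄ᵢ | A·ȳᵢ
plate | 18700.00 | 55.00 | 85.00 | 1028500.00 | 1589500.00
removed quarter-circle | -706.86 | 97.27 | 157.27 | -68754.42 | -111165.92
Σ | 17993.14 |  |  | 959745.58 | 1478334.08
x_c = 959745.58 / 17993.14 = 53.34 mm
y_c = 1478334.08 / 17993.14 = 82.16 mm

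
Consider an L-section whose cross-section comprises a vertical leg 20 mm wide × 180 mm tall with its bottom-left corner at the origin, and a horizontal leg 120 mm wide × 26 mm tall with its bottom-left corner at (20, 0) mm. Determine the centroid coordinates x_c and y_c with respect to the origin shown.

x_c = 42.50 mm, y_c = 54.25 mm

Part | A | x̄ᵢ | ȳᵢ | A·x̄ᵢ | A·ȳᵢ
vertical leg | 3600.00 | 10.00 | 90.00 | 36000.00 | 324000.00
horizontal leg | 3120.00 | 80.00 | 13.00 | 249600.00 | 40560.00
Σ | 6720.00 |  |  | 285600.00 | 364560.00
x_c = 285600.00 / 6720.00 = 42.50 mm
y_c = 364560.00 / 6720.00 = 54.25 mm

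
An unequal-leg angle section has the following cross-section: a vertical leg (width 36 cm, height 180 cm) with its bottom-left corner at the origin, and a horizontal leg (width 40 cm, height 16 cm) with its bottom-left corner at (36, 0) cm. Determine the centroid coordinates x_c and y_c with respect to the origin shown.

vertical leg: A = 36 × 180 = 6480.00, centroid at (18.00, 90.00).
horizontal leg: A = 40 × 16 = 640.00, centroid at (56.00, 8.00).
ΣA = 7120.00 cm², ΣAx_c = 152480.00 cm³, ΣAy_c = 588320.00 cm³.
x_c = 152480.00/7120.00 = 21.42 cm; y_c = 588320.00/7120.00 = 82.63 cm.

x_c = 21.42 cm, y_c = 82.63 cm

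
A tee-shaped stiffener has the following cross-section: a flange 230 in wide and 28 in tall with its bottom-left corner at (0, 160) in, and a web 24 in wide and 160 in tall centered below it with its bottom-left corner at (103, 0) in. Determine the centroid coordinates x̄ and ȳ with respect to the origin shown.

x̄ = 115.00 in, ȳ = 138.89 in

web: A = 24 × 160 = 3840.00, centroid at (115.00, 80.00).
flange: A = 230 × 28 = 6440.00, centroid at (115.00, 174.00).
ΣA = 10280.00 in²
ΣAx̄ = (3840.00)(115.00) + (6440.00)(115.00) = 1182200.00 in³
ΣAȳ = (3840.00)(80.00) + (6440.00)(174.00) = 1427760.00 in³
x̄ = 1182200.00 / 10280.00 = 115.00 in
ȳ = 1427760.00 / 10280.00 = 138.89 in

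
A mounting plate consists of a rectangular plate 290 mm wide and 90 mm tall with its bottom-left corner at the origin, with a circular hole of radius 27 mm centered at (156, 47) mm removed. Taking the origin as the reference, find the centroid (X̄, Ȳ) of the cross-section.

X̄ = 143.94 mm, Ȳ = 44.81 mm

Part | A | x̄ᵢ | ȳᵢ | A·x̄ᵢ | A·ȳᵢ
plate | 26100.00 | 145.00 | 45.00 | 3784500.00 | 1174500.00
hole | -2290.22 | 156.00 | 47.00 | -357274.48 | -107640.39
Σ | 23809.78 |  |  | 3427225.52 | 1066859.61
X̄ = 3427225.52 / 23809.78 = 143.94 mm
Ȳ = 1066859.61 / 23809.78 = 44.81 mm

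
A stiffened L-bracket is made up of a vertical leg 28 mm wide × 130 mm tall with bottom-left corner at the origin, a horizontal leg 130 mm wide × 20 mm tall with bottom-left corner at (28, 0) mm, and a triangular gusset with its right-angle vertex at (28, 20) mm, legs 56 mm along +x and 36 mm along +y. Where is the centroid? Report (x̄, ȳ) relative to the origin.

vertical leg: A = 28 × 130 = 3640.00, centroid at (14.00, 65.00).
horizontal leg: A = 130 × 20 = 2600.00, centroid at (93.00, 10.00).
gusset: A = ½·56·36 = 1008.00, centroid at (46.67, 32.00).
ΣA = 7248.00 mm²
ΣAx̄ = (3640.00)(14.00) + (2600.00)(93.00) + (1008.00)(46.67) = 339800.00 mm³
ΣAȳ = (3640.00)(65.00) + (2600.00)(10.00) + (1008.00)(32.00) = 294856.00 mm³
x̄ = 339800.00 / 7248.00 = 46.88 mm
ȳ = 294856.00 / 7248.00 = 40.68 mm

x̄ = 46.88 mm, ȳ = 40.68 mm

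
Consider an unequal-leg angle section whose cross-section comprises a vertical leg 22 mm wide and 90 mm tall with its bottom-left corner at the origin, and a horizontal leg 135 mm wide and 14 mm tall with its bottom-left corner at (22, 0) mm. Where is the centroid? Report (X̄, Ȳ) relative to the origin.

X̄ = 49.34 mm, Ȳ = 26.44 mm

vertical leg: A = 22 × 90 = 1980.00, centroid at (11.00, 45.00).
horizontal leg: A = 135 × 14 = 1890.00, centroid at (89.50, 7.00).
ΣA = 3870.00 mm², ΣAX̄ = 190935.00 mm³, ΣAȲ = 102330.00 mm³.
X̄ = 190935.00/3870.00 = 49.34 mm; Ȳ = 102330.00/3870.00 = 26.44 mm.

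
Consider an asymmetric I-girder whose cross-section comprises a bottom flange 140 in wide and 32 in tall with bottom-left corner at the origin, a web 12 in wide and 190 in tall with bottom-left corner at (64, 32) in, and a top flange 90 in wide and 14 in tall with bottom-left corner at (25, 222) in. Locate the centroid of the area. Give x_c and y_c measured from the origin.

Part | A | x̄ᵢ | ȳᵢ | A·x̄ᵢ | A·ȳᵢ
bottom flange | 4480.00 | 70.00 | 16.00 | 313600.00 | 71680.00
web | 2280.00 | 70.00 | 127.00 | 159600.00 | 289560.00
top flange | 1260.00 | 70.00 | 229.00 | 88200.00 | 288540.00
Σ | 8020.00 |  |  | 561400.00 | 649780.00
x_c = 561400.00 / 8020.00 = 70.00 in
y_c = 649780.00 / 8020.00 = 81.02 in

x_c = 70.00 in, y_c = 81.02 in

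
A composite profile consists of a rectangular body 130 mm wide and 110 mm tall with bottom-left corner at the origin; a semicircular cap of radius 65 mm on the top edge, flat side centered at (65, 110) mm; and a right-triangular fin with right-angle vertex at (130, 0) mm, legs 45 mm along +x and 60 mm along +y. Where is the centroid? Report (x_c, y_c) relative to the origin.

x_c = 69.85 mm, y_c = 77.47 mm

rectangular body: A = 130 × 110 = 14300.00, centroid at (65.00, 55.00).
semicircular top: A = ½π·65² = 6636.61, centroid at (65.00, 137.59).
triangular fin: A = ½·45·60 = 1350.00, centroid at (145.00, 20.00).
ΣA = 22286.61 mm², ΣAx_c = 1556629.94 mm³, ΣAy_c = 1726610.93 mm³.
x_c = 1556629.94/22286.61 = 69.85 mm; y_c = 1726610.93/22286.61 = 77.47 mm.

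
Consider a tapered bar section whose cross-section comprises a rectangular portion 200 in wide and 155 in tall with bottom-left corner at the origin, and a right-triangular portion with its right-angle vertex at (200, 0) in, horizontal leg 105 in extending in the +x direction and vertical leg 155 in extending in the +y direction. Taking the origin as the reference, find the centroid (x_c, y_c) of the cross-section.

rectangular portion: A = 200 × 155 = 31000.00, centroid at (100.00, 77.50).
triangular portion: A = ½·105·155 = 8137.50, centroid at (235.00, 51.67).
ΣA = 39137.50 in², ΣAx_c = 5012312.50 in³, ΣAy_c = 2822937.50 in³.
x_c = 5012312.50/39137.50 = 128.07 in; y_c = 2822937.50/39137.50 = 72.13 in.

x_c = 128.07 in, y_c = 72.13 in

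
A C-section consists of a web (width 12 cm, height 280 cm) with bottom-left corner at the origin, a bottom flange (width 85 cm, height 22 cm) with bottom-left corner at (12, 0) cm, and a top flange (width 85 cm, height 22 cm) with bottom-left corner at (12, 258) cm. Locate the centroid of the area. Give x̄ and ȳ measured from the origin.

web: A = 12 × 280 = 3360.00, centroid at (6.00, 140.00).
bottom flange: A = 85 × 22 = 1870.00, centroid at (54.50, 11.00).
top flange: A = 85 × 22 = 1870.00, centroid at (54.50, 269.00).
ΣA = 7100.00 cm²
ΣAx̄ = (3360.00)(6.00) + (1870.00)(54.50) + (1870.00)(54.50) = 223990.00 cm³
ΣAȳ = (3360.00)(140.00) + (1870.00)(11.00) + (1870.00)(269.00) = 994000.00 cm³
x̄ = 223990.00 / 7100.00 = 31.55 cm
ȳ = 994000.00 / 7100.00 = 140.00 cm

x̄ = 31.55 cm, ȳ = 140.00 cm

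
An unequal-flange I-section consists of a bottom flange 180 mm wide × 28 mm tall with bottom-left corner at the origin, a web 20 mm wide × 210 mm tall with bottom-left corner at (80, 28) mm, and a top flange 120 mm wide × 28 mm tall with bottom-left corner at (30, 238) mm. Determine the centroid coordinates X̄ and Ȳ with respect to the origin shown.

X̄ = 90.00 mm, Ȳ = 117.13 mm

bottom flange: A = 180 × 28 = 5040.00, centroid at (90.00, 14.00).
web: A = 20 × 210 = 4200.00, centroid at (90.00, 133.00).
top flange: A = 120 × 28 = 3360.00, centroid at (90.00, 252.00).
ΣA = 12600.00 mm², ΣAX̄ = 1134000.00 mm³, ΣAȲ = 1475880.00 mm³.
X̄ = 1134000.00/12600.00 = 90.00 mm; Ȳ = 1475880.00/12600.00 = 117.13 mm.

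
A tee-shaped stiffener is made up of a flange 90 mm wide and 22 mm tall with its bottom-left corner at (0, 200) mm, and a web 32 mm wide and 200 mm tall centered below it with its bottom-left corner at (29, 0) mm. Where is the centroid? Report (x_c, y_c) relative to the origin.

Part | A | x̄ᵢ | ȳᵢ | A·x̄ᵢ | A·ȳᵢ
web | 6400.00 | 45.00 | 100.00 | 288000.00 | 640000.00
flange | 1980.00 | 45.00 | 211.00 | 89100.00 | 417780.00
Σ | 8380.00 |  |  | 377100.00 | 1057780.00
x_c = 377100.00 / 8380.00 = 45.00 mm
y_c = 1057780.00 / 8380.00 = 126.23 mm

x_c = 45.00 mm, y_c = 126.23 mm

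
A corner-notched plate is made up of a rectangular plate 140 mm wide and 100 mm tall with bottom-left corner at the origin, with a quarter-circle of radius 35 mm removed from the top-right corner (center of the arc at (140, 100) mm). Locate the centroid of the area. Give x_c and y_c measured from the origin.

x_c = 65.93 mm, y_c = 47.41 mm

plate: A = 140 × 100 = 14000.00, centroid at (70.00, 50.00).
removed quarter-circle: A = −¼π·35² = -962.11, centroid at (125.15, 85.15).
ΣA = 13037.89 mm², ΣAx_c = 859595.88 mm³, ΣAy_c = 618080.39 mm³.
x_c = 859595.88/13037.89 = 65.93 mm; y_c = 618080.39/13037.89 = 47.41 mm.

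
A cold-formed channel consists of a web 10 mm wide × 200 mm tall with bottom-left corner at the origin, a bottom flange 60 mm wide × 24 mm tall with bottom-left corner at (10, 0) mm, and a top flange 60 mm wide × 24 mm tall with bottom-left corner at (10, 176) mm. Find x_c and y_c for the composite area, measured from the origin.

x_c = 25.66 mm, y_c = 100.00 mm

web: A = 10 × 200 = 2000.00, centroid at (5.00, 100.00).
bottom flange: A = 60 × 24 = 1440.00, centroid at (40.00, 12.00).
top flange: A = 60 × 24 = 1440.00, centroid at (40.00, 188.00).
ΣA = 4880.00 mm², ΣAx_c = 125200.00 mm³, ΣAy_c = 488000.00 mm³.
x_c = 125200.00/4880.00 = 25.66 mm; y_c = 488000.00/4880.00 = 100.00 mm.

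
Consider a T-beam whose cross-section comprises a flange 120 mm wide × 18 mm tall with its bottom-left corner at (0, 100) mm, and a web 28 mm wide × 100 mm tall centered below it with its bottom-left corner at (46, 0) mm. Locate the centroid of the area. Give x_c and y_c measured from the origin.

x_c = 60.00 mm, y_c = 75.69 mm

web: A = 28 × 100 = 2800.00, centroid at (60.00, 50.00).
flange: A = 120 × 18 = 2160.00, centroid at (60.00, 109.00).
ΣA = 4960.00 mm²
ΣAx_c = (2800.00)(60.00) + (2160.00)(60.00) = 297600.00 mm³
ΣAy_c = (2800.00)(50.00) + (2160.00)(109.00) = 375440.00 mm³
x_c = 297600.00 / 4960.00 = 60.00 mm
y_c = 375440.00 / 4960.00 = 75.69 mm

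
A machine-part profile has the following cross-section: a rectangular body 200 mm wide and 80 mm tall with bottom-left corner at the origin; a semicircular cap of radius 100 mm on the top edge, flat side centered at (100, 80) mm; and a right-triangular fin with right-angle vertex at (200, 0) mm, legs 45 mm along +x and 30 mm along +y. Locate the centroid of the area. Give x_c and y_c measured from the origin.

x_c = 102.40 mm, y_c = 79.36 mm

rectangular body: A = 200 × 80 = 16000.00, centroid at (100.00, 40.00).
semicircular top: A = ½π·100² = 15707.96, centroid at (100.00, 122.44).
triangular fin: A = ½·45·30 = 675.00, centroid at (215.00, 10.00).
ΣA = 32382.96 mm², ΣAx_c = 3315921.33 mm³, ΣAy_c = 2570053.73 mm³.
x_c = 3315921.33/32382.96 = 102.40 mm; y_c = 2570053.73/32382.96 = 79.36 mm.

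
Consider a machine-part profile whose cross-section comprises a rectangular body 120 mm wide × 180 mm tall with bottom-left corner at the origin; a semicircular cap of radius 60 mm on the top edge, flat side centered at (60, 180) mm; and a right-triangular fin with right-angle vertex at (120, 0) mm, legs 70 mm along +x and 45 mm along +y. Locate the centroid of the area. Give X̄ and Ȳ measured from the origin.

X̄ = 64.55 mm, Ȳ = 108.55 mm

Part | A | x̄ᵢ | ȳᵢ | A·x̄ᵢ | A·ȳᵢ
rectangular body | 21600.00 | 60.00 | 90.00 | 1296000.00 | 1944000.00
semicircular top | 5654.87 | 60.00 | 205.46 | 339292.01 | 1161876.02
triangular fin | 1575.00 | 143.33 | 15.00 | 225750.00 | 23625.00
Σ | 28829.87 |  |  | 1861042.01 | 3129501.02
X̄ = 1861042.01 / 28829.87 = 64.55 mm
Ȳ = 3129501.02 / 28829.87 = 108.55 mm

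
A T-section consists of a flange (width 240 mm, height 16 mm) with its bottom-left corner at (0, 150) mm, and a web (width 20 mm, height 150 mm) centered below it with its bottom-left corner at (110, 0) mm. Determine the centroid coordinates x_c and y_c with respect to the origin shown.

Part | A | x̄ᵢ | ȳᵢ | A·x̄ᵢ | A·ȳᵢ
web | 3000.00 | 120.00 | 75.00 | 360000.00 | 225000.00
flange | 3840.00 | 120.00 | 158.00 | 460800.00 | 606720.00
Σ | 6840.00 |  |  | 820800.00 | 831720.00
x_c = 820800.00 / 6840.00 = 120.00 mm
y_c = 831720.00 / 6840.00 = 121.60 mm

x_c = 120.00 mm, y_c = 121.60 mm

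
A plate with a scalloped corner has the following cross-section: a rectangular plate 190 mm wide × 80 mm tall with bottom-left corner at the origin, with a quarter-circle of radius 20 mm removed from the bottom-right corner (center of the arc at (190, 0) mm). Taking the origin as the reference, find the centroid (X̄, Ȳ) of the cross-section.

plate: A = 190 × 80 = 15200.00, centroid at (95.00, 40.00).
removed quarter-circle: A = −¼π·20² = -314.16, centroid at (181.51, 8.49).
ΣA = 14885.84 mm²
ΣAX̄ = (15200.00)(95.00) + (-314.16)(181.51) = 1386976.41 mm³
ΣAȲ = (15200.00)(40.00) + (-314.16)(8.49) = 605333.33 mm³
X̄ = 1386976.41 / 14885.84 = 93.17 mm
Ȳ = 605333.33 / 14885.84 = 40.67 mm

X̄ = 93.17 mm, Ȳ = 40.67 mm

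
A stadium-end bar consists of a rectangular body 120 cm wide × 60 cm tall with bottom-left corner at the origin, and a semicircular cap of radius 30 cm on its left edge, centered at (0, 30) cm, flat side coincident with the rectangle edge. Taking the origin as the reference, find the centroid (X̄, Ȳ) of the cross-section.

X̄ = 48.06 cm, Ȳ = 30.00 cm

rectangular body: A = 120 × 60 = 7200.00, centroid at (60.00, 30.00).
semicircular end: A = ½π·30² = 1413.72, centroid at (-12.73, 30.00).
ΣA = 8613.72 cm²
ΣAX̄ = (7200.00)(60.00) + (1413.72)(-12.73) = 414000.00 cm³
ΣAȲ = (7200.00)(30.00) + (1413.72)(30.00) = 258411.50 cm³
X̄ = 414000.00 / 8613.72 = 48.06 cm
Ȳ = 258411.50 / 8613.72 = 30.00 cm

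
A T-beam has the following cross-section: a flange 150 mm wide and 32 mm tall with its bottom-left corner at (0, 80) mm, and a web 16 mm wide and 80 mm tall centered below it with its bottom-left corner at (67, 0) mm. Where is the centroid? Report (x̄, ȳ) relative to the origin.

x̄ = 75.00 mm, ȳ = 84.21 mm

web: A = 16 × 80 = 1280.00, centroid at (75.00, 40.00).
flange: A = 150 × 32 = 4800.00, centroid at (75.00, 96.00).
ΣA = 6080.00 mm², ΣAx̄ = 456000.00 mm³, ΣAȳ = 512000.00 mm³.
x̄ = 456000.00/6080.00 = 75.00 mm; ȳ = 512000.00/6080.00 = 84.21 mm.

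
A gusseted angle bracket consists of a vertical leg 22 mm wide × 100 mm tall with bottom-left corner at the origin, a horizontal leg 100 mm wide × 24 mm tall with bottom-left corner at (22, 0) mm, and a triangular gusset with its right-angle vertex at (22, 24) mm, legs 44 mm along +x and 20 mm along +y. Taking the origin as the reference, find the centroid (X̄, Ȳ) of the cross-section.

Part | A | x̄ᵢ | ȳᵢ | A·x̄ᵢ | A·ȳᵢ
vertical leg | 2200.00 | 11.00 | 50.00 | 24200.00 | 110000.00
horizontal leg | 2400.00 | 72.00 | 12.00 | 172800.00 | 28800.00
gusset | 440.00 | 36.67 | 30.67 | 16133.33 | 13493.33
Σ | 5040.00 |  |  | 213133.33 | 152293.33
X̄ = 213133.33 / 5040.00 = 42.29 mm
Ȳ = 152293.33 / 5040.00 = 30.22 mm

X̄ = 42.29 mm, Ȳ = 30.22 mm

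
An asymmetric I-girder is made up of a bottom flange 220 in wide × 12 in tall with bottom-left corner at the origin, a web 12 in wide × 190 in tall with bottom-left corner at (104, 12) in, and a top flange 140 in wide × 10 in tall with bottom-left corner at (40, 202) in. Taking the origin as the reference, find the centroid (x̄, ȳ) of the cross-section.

Part | A | x̄ᵢ | ȳᵢ | A·x̄ᵢ | A·ȳᵢ
bottom flange | 2640.00 | 110.00 | 6.00 | 290400.00 | 15840.00
web | 2280.00 | 110.00 | 107.00 | 250800.00 | 243960.00
top flange | 1400.00 | 110.00 | 207.00 | 154000.00 | 289800.00
Σ | 6320.00 |  |  | 695200.00 | 549600.00
x̄ = 695200.00 / 6320.00 = 110.00 in
ȳ = 549600.00 / 6320.00 = 86.96 in

x̄ = 110.00 in, ȳ = 86.96 in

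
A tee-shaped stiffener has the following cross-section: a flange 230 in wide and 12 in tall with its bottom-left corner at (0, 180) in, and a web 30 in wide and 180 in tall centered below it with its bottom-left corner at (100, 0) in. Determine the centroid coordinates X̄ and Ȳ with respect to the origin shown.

Part | A | x̄ᵢ | ȳᵢ | A·x̄ᵢ | A·ȳᵢ
web | 5400.00 | 115.00 | 90.00 | 621000.00 | 486000.00
flange | 2760.00 | 115.00 | 186.00 | 317400.00 | 513360.00
Σ | 8160.00 |  |  | 938400.00 | 999360.00
X̄ = 938400.00 / 8160.00 = 115.00 in
Ȳ = 999360.00 / 8160.00 = 122.47 in

X̄ = 115.00 in, Ȳ = 122.47 in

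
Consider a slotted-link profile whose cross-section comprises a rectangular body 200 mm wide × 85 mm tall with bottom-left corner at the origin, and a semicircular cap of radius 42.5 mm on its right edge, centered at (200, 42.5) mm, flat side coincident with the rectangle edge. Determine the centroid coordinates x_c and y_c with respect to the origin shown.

x_c = 116.88 mm, y_c = 42.50 mm

rectangular body: A = 200 × 85 = 17000.00, centroid at (100.00, 42.50).
semicircular end: A = ½π·42.5² = 2837.25, centroid at (218.04, 42.50).
ΣA = 19837.25 mm²
ΣAx_c = (17000.00)(100.00) + (2837.25)(218.04) = 2318627.26 mm³
ΣAy_c = (17000.00)(42.50) + (2837.25)(42.50) = 843083.16 mm³
x_c = 2318627.26 / 19837.25 = 116.88 mm
y_c = 843083.16 / 19837.25 = 42.50 mm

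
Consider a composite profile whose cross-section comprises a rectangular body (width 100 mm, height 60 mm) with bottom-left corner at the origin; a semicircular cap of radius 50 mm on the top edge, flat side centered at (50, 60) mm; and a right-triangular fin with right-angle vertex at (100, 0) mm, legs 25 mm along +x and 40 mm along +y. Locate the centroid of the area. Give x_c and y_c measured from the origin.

x_c = 52.80 mm, y_c = 48.49 mm

rectangular body: A = 100 × 60 = 6000.00, centroid at (50.00, 30.00).
semicircular top: A = ½π·50² = 3926.99, centroid at (50.00, 81.22).
triangular fin: A = ½·25·40 = 500.00, centroid at (108.33, 13.33).
ΣA = 10426.99 mm²
ΣAx_c = (6000.00)(50.00) + (3926.99)(50.00) + (500.00)(108.33) = 550516.21 mm³
ΣAy_c = (6000.00)(30.00) + (3926.99)(81.22) + (500.00)(13.33) = 505619.45 mm³
x_c = 550516.21 / 10426.99 = 52.80 mm
y_c = 505619.45 / 10426.99 = 48.49 mm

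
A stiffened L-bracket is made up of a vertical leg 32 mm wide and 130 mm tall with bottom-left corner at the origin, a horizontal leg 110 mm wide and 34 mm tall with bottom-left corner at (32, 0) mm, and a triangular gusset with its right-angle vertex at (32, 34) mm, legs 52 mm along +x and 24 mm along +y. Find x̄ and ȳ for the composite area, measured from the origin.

vertical leg: A = 32 × 130 = 4160.00, centroid at (16.00, 65.00).
horizontal leg: A = 110 × 34 = 3740.00, centroid at (87.00, 17.00).
gusset: A = ½·52·24 = 624.00, centroid at (49.33, 42.00).
ΣA = 8524.00 mm²
ΣAx̄ = (4160.00)(16.00) + (3740.00)(87.00) + (624.00)(49.33) = 422724.00 mm³
ΣAȳ = (4160.00)(65.00) + (3740.00)(17.00) + (624.00)(42.00) = 360188.00 mm³
x̄ = 422724.00 / 8524.00 = 49.59 mm
ȳ = 360188.00 / 8524.00 = 42.26 mm

x̄ = 49.59 mm, ȳ = 42.26 mm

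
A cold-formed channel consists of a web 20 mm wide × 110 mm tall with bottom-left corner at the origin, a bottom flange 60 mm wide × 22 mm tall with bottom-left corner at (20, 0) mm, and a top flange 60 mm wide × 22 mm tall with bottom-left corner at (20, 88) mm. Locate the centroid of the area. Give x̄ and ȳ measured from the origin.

x̄ = 31.82 mm, ȳ = 55.00 mm

Part | A | x̄ᵢ | ȳᵢ | A·x̄ᵢ | A·ȳᵢ
web | 2200.00 | 10.00 | 55.00 | 22000.00 | 121000.00
bottom flange | 1320.00 | 50.00 | 11.00 | 66000.00 | 14520.00
top flange | 1320.00 | 50.00 | 99.00 | 66000.00 | 130680.00
Σ | 4840.00 |  |  | 154000.00 | 266200.00
x̄ = 154000.00 / 4840.00 = 31.82 mm
ȳ = 266200.00 / 4840.00 = 55.00 mm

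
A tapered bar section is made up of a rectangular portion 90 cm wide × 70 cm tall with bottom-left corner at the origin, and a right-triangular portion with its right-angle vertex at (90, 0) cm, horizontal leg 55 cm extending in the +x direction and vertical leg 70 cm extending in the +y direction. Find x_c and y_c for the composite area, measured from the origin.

x_c = 59.82 cm, y_c = 32.27 cm

Part | A | x̄ᵢ | ȳᵢ | A·x̄ᵢ | A·ȳᵢ
rectangular portion | 6300.00 | 45.00 | 35.00 | 283500.00 | 220500.00
triangular portion | 1925.00 | 108.33 | 23.33 | 208541.67 | 44916.67
Σ | 8225.00 |  |  | 492041.67 | 265416.67
x_c = 492041.67 / 8225.00 = 59.82 cm
y_c = 265416.67 / 8225.00 = 32.27 cm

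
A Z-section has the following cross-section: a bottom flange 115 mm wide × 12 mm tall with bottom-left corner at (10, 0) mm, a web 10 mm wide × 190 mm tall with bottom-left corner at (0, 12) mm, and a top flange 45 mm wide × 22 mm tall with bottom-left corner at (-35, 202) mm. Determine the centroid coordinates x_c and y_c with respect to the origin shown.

Part | A | x̄ᵢ | ȳᵢ | A·x̄ᵢ | A·ȳᵢ
bottom flange | 1380.00 | 67.50 | 6.00 | 93150.00 | 8280.00
web | 1900.00 | 5.00 | 107.00 | 9500.00 | 203300.00
top flange | 990.00 | -12.50 | 213.00 | -12375.00 | 210870.00
Σ | 4270.00 |  |  | 90275.00 | 422450.00
x_c = 90275.00 / 4270.00 = 21.14 mm
y_c = 422450.00 / 4270.00 = 98.93 mm

x_c = 21.14 mm, y_c = 98.93 mm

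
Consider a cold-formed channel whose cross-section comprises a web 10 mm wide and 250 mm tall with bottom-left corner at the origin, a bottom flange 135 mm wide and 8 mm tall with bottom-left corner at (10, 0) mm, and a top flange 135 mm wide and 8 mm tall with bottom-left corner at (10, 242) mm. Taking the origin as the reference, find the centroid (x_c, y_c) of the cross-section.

Part | A | x̄ᵢ | ȳᵢ | A·x̄ᵢ | A·ȳᵢ
web | 2500.00 | 5.00 | 125.00 | 12500.00 | 312500.00
bottom flange | 1080.00 | 77.50 | 4.00 | 83700.00 | 4320.00
top flange | 1080.00 | 77.50 | 246.00 | 83700.00 | 265680.00
Σ | 4660.00 |  |  | 179900.00 | 582500.00
x_c = 179900.00 / 4660.00 = 38.61 mm
y_c = 582500.00 / 4660.00 = 125.00 mm

x_c = 38.61 mm, y_c = 125.00 mm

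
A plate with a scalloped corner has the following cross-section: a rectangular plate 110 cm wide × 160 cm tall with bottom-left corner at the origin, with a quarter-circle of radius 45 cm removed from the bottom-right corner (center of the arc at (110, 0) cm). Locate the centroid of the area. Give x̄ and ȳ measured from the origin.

x̄ = 51.43 cm, ȳ = 86.05 cm

plate: A = 110 × 160 = 17600.00, centroid at (55.00, 80.00).
removed quarter-circle: A = −¼π·45² = -1590.43, centroid at (90.90, 19.10).
ΣA = 16009.57 cm²
ΣAx̄ = (17600.00)(55.00) + (-1590.43)(90.90) = 823427.56 cm³
ΣAȳ = (17600.00)(80.00) + (-1590.43)(19.10) = 1377625.00 cm³
x̄ = 823427.56 / 16009.57 = 51.43 cm
ȳ = 1377625.00 / 16009.57 = 86.05 cm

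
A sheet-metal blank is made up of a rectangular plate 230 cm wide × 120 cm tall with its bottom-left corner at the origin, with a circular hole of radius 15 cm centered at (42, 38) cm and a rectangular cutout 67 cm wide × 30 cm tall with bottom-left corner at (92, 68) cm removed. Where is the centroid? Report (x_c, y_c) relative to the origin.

x_c = 116.23 cm, y_c = 58.77 cm

Part | A | x̄ᵢ | ȳᵢ | A·x̄ᵢ | A·ȳᵢ
plate | 27600.00 | 115.00 | 60.00 | 3174000.00 | 1656000.00
hole 1 | -706.86 | 42.00 | 38.00 | -29688.05 | -26860.62
hole 2 | -2010.00 | 125.50 | 83.00 | -252255.00 | -166830.00
Σ | 24883.14 |  |  | 2892056.95 | 1462309.38
x_c = 2892056.95 / 24883.14 = 116.23 cm
y_c = 1462309.38 / 24883.14 = 58.77 cm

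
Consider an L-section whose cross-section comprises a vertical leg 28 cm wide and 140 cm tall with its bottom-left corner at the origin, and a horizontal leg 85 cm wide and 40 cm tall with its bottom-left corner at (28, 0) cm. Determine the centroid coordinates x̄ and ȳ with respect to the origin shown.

x̄ = 40.24 cm, ȳ = 46.78 cm

vertical leg: A = 28 × 140 = 3920.00, centroid at (14.00, 70.00).
horizontal leg: A = 85 × 40 = 3400.00, centroid at (70.50, 20.00).
ΣA = 7320.00 cm², ΣAx̄ = 294580.00 cm³, ΣAȳ = 342400.00 cm³.
x̄ = 294580.00/7320.00 = 40.24 cm; ȳ = 342400.00/7320.00 = 46.78 cm.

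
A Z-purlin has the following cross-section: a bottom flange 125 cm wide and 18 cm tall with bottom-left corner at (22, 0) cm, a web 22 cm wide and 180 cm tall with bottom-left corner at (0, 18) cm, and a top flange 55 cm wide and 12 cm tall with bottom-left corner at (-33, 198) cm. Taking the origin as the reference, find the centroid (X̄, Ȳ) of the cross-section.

bottom flange: A = 125 × 18 = 2250.00, centroid at (84.50, 9.00).
web: A = 22 × 180 = 3960.00, centroid at (11.00, 108.00).
top flange: A = 55 × 12 = 660.00, centroid at (-5.50, 204.00).
ΣA = 6870.00 cm²
ΣAX̄ = (2250.00)(84.50) + (3960.00)(11.00) + (660.00)(-5.50) = 230055.00 cm³
ΣAȲ = (2250.00)(9.00) + (3960.00)(108.00) + (660.00)(204.00) = 582570.00 cm³
X̄ = 230055.00 / 6870.00 = 33.49 cm
Ȳ = 582570.00 / 6870.00 = 84.80 cm

X̄ = 33.49 cm, Ȳ = 84.80 cm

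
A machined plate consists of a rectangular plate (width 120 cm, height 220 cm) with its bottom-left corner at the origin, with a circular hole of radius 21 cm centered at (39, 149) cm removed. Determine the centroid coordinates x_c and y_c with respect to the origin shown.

plate: A = 120 × 220 = 26400.00, centroid at (60.00, 110.00).
hole: A = −π·21² = -1385.44, centroid at (39.00, 149.00).
ΣA = 25014.56 cm²
ΣAx_c = (26400.00)(60.00) + (-1385.44)(39.00) = 1529967.75 cm³
ΣAy_c = (26400.00)(110.00) + (-1385.44)(149.00) = 2697569.09 cm³
x_c = 1529967.75 / 25014.56 = 61.16 cm
y_c = 2697569.09 / 25014.56 = 107.84 cm

x_c = 61.16 cm, y_c = 107.84 cm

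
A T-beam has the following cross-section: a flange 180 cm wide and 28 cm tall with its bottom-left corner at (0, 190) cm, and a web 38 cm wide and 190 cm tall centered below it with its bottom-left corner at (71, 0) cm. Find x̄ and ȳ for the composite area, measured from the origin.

web: A = 38 × 190 = 7220.00, centroid at (90.00, 95.00).
flange: A = 180 × 28 = 5040.00, centroid at (90.00, 204.00).
ΣA = 12260.00 cm², ΣAx̄ = 1103400.00 cm³, ΣAȳ = 1714060.00 cm³.
x̄ = 1103400.00/12260.00 = 90.00 cm; ȳ = 1714060.00/12260.00 = 139.81 cm.

x̄ = 90.00 cm, ȳ = 139.81 cm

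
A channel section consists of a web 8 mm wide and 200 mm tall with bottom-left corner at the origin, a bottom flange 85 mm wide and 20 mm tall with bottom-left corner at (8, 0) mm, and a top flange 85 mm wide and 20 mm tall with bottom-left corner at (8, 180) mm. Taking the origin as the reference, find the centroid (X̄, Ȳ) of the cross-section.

X̄ = 35.62 mm, Ȳ = 100.00 mm

Part | A | x̄ᵢ | ȳᵢ | A·x̄ᵢ | A·ȳᵢ
web | 1600.00 | 4.00 | 100.00 | 6400.00 | 160000.00
bottom flange | 1700.00 | 50.50 | 10.00 | 85850.00 | 17000.00
top flange | 1700.00 | 50.50 | 190.00 | 85850.00 | 323000.00
Σ | 5000.00 |  |  | 178100.00 | 500000.00
X̄ = 178100.00 / 5000.00 = 35.62 mm
Ȳ = 500000.00 / 5000.00 = 100.00 mm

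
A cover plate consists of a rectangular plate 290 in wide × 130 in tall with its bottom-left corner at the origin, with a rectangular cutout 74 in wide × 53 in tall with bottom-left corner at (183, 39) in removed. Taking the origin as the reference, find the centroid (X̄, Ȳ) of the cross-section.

plate: A = 290 × 130 = 37700.00, centroid at (145.00, 65.00).
hole: A = −(74 × 53) = -3922.00, centroid at (220.00, 65.50).
ΣA = 33778.00 in²
ΣAX̄ = (37700.00)(145.00) + (-3922.00)(220.00) = 4603660.00 in³
ΣAȲ = (37700.00)(65.00) + (-3922.00)(65.50) = 2193609.00 in³
X̄ = 4603660.00 / 33778.00 = 136.29 in
Ȳ = 2193609.00 / 33778.00 = 64.94 in

X̄ = 136.29 in, Ȳ = 64.94 in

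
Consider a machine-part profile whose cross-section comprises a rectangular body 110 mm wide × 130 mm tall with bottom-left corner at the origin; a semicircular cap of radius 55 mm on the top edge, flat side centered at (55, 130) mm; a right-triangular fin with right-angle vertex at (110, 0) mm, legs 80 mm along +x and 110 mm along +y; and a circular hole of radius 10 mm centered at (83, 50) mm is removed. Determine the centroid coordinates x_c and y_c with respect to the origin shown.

x_c = 70.15 mm, y_c = 77.96 mm

rectangular body: A = 110 × 130 = 14300.00, centroid at (55.00, 65.00).
semicircular top: A = ½π·55² = 4751.66, centroid at (55.00, 153.34).
triangular fin: A = ½·80·110 = 4400.00, centroid at (136.67, 36.67).
hole: A = −π·10² = -314.16, centroid at (83.00, 50.00).
ΣA = 23137.50 mm², ΣAx_c = 1623099.35 mm³, ΣAy_c = 1803757.69 mm³.
x_c = 1623099.35/23137.50 = 70.15 mm; y_c = 1803757.69/23137.50 = 77.96 mm.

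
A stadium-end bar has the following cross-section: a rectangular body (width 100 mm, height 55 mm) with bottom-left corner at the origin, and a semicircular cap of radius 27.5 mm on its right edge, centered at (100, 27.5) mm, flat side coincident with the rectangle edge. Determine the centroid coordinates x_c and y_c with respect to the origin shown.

x_c = 60.95 mm, y_c = 27.50 mm

rectangular body: A = 100 × 55 = 5500.00, centroid at (50.00, 27.50).
semicircular end: A = ½π·27.5² = 1187.91, centroid at (111.67, 27.50).
ΣA = 6687.91 mm², ΣAx_c = 407656.06 mm³, ΣAy_c = 183917.65 mm³.
x_c = 407656.06/6687.91 = 60.95 mm; y_c = 183917.65/6687.91 = 27.50 mm.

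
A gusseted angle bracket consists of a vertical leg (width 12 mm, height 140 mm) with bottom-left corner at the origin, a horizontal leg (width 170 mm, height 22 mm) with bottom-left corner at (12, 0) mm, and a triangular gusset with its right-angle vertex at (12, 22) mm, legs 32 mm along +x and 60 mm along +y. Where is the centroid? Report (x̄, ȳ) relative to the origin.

x̄ = 61.85 mm, ȳ = 31.20 mm

vertical leg: A = 12 × 140 = 1680.00, centroid at (6.00, 70.00).
horizontal leg: A = 170 × 22 = 3740.00, centroid at (97.00, 11.00).
gusset: A = ½·32·60 = 960.00, centroid at (22.67, 42.00).
ΣA = 6380.00 mm²
ΣAx̄ = (1680.00)(6.00) + (3740.00)(97.00) + (960.00)(22.67) = 394620.00 mm³
ΣAȳ = (1680.00)(70.00) + (3740.00)(11.00) + (960.00)(42.00) = 199060.00 mm³
x̄ = 394620.00 / 6380.00 = 61.85 mm
ȳ = 199060.00 / 6380.00 = 31.20 mm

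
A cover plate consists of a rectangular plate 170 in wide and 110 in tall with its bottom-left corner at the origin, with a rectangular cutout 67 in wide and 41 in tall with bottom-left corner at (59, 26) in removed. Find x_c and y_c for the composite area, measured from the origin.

plate: A = 170 × 110 = 18700.00, centroid at (85.00, 55.00).
hole: A = −(67 × 41) = -2747.00, centroid at (92.50, 46.50).
ΣA = 15953.00 in², ΣAx_c = 1335402.50 in³, ΣAy_c = 900764.50 in³.
x_c = 1335402.50/15953.00 = 83.71 in; y_c = 900764.50/15953.00 = 56.46 in.

x_c = 83.71 in, y_c = 56.46 in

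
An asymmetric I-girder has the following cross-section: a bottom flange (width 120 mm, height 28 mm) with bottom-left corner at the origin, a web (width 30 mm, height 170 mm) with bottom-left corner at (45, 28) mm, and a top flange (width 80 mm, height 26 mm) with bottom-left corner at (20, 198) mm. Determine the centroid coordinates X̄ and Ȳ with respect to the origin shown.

X̄ = 60.00 mm, Ȳ = 100.78 mm

bottom flange: A = 120 × 28 = 3360.00, centroid at (60.00, 14.00).
web: A = 30 × 170 = 5100.00, centroid at (60.00, 113.00).
top flange: A = 80 × 26 = 2080.00, centroid at (60.00, 211.00).
ΣA = 10540.00 mm², ΣAX̄ = 632400.00 mm³, ΣAȲ = 1062220.00 mm³.
X̄ = 632400.00/10540.00 = 60.00 mm; Ȳ = 1062220.00/10540.00 = 100.78 mm.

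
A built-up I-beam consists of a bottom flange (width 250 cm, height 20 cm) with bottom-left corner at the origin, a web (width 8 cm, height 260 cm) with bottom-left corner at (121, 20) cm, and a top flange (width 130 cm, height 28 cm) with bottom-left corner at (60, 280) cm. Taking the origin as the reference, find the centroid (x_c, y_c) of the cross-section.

bottom flange: A = 250 × 20 = 5000.00, centroid at (125.00, 10.00).
web: A = 8 × 260 = 2080.00, centroid at (125.00, 150.00).
top flange: A = 130 × 28 = 3640.00, centroid at (125.00, 294.00).
ΣA = 10720.00 cm², ΣAx_c = 1340000.00 cm³, ΣAy_c = 1432160.00 cm³.
x_c = 1340000.00/10720.00 = 125.00 cm; y_c = 1432160.00/10720.00 = 133.60 cm.

x_c = 125.00 cm, y_c = 133.60 cm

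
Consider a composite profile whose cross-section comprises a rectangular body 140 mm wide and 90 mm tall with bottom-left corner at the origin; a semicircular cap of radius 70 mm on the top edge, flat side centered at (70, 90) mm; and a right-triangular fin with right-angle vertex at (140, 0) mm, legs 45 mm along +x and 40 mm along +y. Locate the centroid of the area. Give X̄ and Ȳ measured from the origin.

X̄ = 73.61 mm, Ȳ = 70.78 mm

rectangular body: A = 140 × 90 = 12600.00, centroid at (70.00, 45.00).
semicircular top: A = ½π·70² = 7696.90, centroid at (70.00, 119.71).
triangular fin: A = ½·45·40 = 900.00, centroid at (155.00, 13.33).
ΣA = 21196.90 mm²
ΣAX̄ = (12600.00)(70.00) + (7696.90)(70.00) + (900.00)(155.00) = 1560283.14 mm³
ΣAȲ = (12600.00)(45.00) + (7696.90)(119.71) + (900.00)(13.33) = 1500387.85 mm³
X̄ = 1560283.14 / 21196.90 = 73.61 mm
Ȳ = 1500387.85 / 21196.90 = 70.78 mm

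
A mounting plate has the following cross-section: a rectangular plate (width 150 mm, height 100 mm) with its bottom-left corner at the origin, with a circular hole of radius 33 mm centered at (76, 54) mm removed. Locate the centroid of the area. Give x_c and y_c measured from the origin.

plate: A = 150 × 100 = 15000.00, centroid at (75.00, 50.00).
hole: A = −π·33² = -3421.19, centroid at (76.00, 54.00).
ΣA = 11578.81 mm²
ΣAx_c = (15000.00)(75.00) + (-3421.19)(76.00) = 864989.23 mm³
ΣAy_c = (15000.00)(50.00) + (-3421.19)(54.00) = 565255.50 mm³
x_c = 864989.23 / 11578.81 = 74.70 mm
y_c = 565255.50 / 11578.81 = 48.82 mm

x_c = 74.70 mm, y_c = 48.82 mm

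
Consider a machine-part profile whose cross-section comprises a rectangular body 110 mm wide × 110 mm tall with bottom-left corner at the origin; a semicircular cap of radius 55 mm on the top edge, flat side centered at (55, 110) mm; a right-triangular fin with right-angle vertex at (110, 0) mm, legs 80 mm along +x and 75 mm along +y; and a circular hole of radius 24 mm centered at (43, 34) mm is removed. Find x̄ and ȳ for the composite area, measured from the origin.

Part | A | x̄ᵢ | ȳᵢ | A·x̄ᵢ | A·ȳᵢ
rectangular body | 12100.00 | 55.00 | 55.00 | 665500.00 | 665500.00
semicircular top | 4751.66 | 55.00 | 133.34 | 261341.24 | 633599.14
triangular fin | 3000.00 | 136.67 | 25.00 | 410000.00 | 75000.00
hole | -1809.56 | 43.00 | 34.00 | -77810.97 | -61524.95
Σ | 18042.10 |  |  | 1259030.27 | 1312574.19
x̄ = 1259030.27 / 18042.10 = 69.78 mm
ȳ = 1312574.19 / 18042.10 = 72.75 mm

x̄ = 69.78 mm, ȳ = 72.75 mm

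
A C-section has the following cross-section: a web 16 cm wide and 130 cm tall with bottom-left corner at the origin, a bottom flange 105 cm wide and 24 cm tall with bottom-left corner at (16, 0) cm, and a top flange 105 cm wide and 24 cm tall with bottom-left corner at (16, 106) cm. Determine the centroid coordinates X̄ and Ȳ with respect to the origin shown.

X̄ = 50.83 cm, Ȳ = 65.00 cm

web: A = 16 × 130 = 2080.00, centroid at (8.00, 65.00).
bottom flange: A = 105 × 24 = 2520.00, centroid at (68.50, 12.00).
top flange: A = 105 × 24 = 2520.00, centroid at (68.50, 118.00).
ΣA = 7120.00 cm², ΣAX̄ = 361880.00 cm³, ΣAȲ = 462800.00 cm³.
X̄ = 361880.00/7120.00 = 50.83 cm; Ȳ = 462800.00/7120.00 = 65.00 cm.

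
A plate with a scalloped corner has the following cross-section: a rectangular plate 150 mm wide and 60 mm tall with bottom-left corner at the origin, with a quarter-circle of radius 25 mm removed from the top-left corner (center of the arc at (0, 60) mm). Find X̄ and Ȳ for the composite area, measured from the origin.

X̄ = 78.71 mm, Ȳ = 28.88 mm

plate: A = 150 × 60 = 9000.00, centroid at (75.00, 30.00).
removed quarter-circle: A = −¼π·25² = -490.87, centroid at (10.61, 49.39).
ΣA = 8509.13 mm²
ΣAX̄ = (9000.00)(75.00) + (-490.87)(10.61) = 669791.67 mm³
ΣAȲ = (9000.00)(30.00) + (-490.87)(49.39) = 245755.90 mm³
X̄ = 669791.67 / 8509.13 = 78.71 mm
Ȳ = 245755.90 / 8509.13 = 28.88 mm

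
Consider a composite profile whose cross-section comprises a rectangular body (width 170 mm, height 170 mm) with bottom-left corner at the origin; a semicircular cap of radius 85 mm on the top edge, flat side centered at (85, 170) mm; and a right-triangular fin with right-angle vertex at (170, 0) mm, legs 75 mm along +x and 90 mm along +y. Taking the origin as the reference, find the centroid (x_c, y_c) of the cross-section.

Part | A | x̄ᵢ | ȳᵢ | A·x̄ᵢ | A·ȳᵢ
rectangular body | 28900.00 | 85.00 | 85.00 | 2456500.00 | 2456500.00
semicircular top | 11349.00 | 85.00 | 206.08 | 964665.29 | 2338747.26
triangular fin | 3375.00 | 195.00 | 30.00 | 658125.00 | 101250.00
Σ | 43624.00 |  |  | 4079290.29 | 4896497.26
x_c = 4079290.29 / 43624.00 = 93.51 mm
y_c = 4896497.26 / 43624.00 = 112.24 mm

x_c = 93.51 mm, y_c = 112.24 mm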